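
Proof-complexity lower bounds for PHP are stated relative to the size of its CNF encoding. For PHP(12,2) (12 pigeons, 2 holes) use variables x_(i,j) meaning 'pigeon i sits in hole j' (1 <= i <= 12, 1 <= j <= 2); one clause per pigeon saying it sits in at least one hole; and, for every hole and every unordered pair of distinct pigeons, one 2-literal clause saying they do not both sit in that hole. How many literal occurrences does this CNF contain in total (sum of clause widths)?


PHP(12,2): 12 pigeons, 2 holes, 12*2 = 24 variables.
- pigeon clauses: one per pigeon -> 12 clauses of width 2 -> 24 literals
- hole clauses: 2 holes * C(12,2) = 2 * 66 -> 132 clauses of width 2 -> 264 literals
Total literal occurrences = 24 + 264 = 288

288


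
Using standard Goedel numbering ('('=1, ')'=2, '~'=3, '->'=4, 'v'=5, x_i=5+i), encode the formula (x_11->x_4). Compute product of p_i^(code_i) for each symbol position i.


Formula: (x_11->x_4)
Symbol codes: [1, 16, 4, 9, 2]
Primes: [2, 3, 5, 7, 11]
p_1^1 = 2^1 = 2
p_2^16 = 3^16 = 43046721
p_3^4 = 5^4 = 625
p_4^9 = 7^9 = 40353607
p_5^2 = 11^2 = 121
Product = 262734932358237858750

262734932358237858750


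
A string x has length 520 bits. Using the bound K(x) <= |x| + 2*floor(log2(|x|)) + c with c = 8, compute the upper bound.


floor(log2(520)) = 9
2 * 9 = 18
K(x) <= 520 + 18 + 8 = 546

546


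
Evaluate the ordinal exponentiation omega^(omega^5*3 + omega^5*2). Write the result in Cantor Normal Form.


omega^(omega^5*3 + omega^5*2):
Both terms of the exponent have the same exponent 5, so they merge: omega^5*3 + omega^5*2 = omega^5*(3+2) = omega^5*5.
omega raised to a CNF ordinal is a single CNF term: Result = omega^(omega^5*5)

omega^(omega^5*5)


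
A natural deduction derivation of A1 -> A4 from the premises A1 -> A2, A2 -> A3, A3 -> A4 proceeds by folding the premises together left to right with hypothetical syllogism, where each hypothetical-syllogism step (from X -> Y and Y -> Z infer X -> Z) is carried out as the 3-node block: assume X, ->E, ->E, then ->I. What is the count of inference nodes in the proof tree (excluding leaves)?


There are 3 premises in the chain. The first HS step combines premises 1 and 2; each further premise needs one more HS step.
So 3 premises require 3 - 1 = 2 hypothetical-syllogism steps.
Each HS step uses 3 inference nodes (->E, ->E, ->I).
2 * 3 = 6 total inference nodes.

6


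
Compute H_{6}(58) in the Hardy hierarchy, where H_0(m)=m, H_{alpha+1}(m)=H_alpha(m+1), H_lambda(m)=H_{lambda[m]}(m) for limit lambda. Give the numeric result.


H_6(58):
For finite ordinals k, H_k(n) = n + k (each successor step adds 1).
H_6(58) = 58 + 6 = 64

64


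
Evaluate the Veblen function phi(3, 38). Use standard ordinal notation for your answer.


phi(3, 38):
phi(3, beta) = eta_beta (the beta-th eta number, fixed point of zeta).
phi(3, 38) = eta_38

eta_38


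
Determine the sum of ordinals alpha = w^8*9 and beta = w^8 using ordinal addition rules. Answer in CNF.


Ordinal addition w^8*9 + w^8:
Both terms have the same exponent 8.
w^e*c + w^e*d = w^e*(c+d).
Result = w^8*(9+1) = w^8*10

w^8*10


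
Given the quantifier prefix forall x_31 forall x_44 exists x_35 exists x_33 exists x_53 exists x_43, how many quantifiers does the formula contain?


Quantifier prefix has 6 quantifier symbols.
Quantifier depth = 6

6


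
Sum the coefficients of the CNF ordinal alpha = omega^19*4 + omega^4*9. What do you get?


CNF: omega^19*4 + omega^4*9
Coefficients: 4 + 9 = 13

13


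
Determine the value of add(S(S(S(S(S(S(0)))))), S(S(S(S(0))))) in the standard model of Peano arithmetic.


add(S^6(0), S^4(0)):
S^6(0) = 6
S^4(0) = 4
6 + 4 = 10

10


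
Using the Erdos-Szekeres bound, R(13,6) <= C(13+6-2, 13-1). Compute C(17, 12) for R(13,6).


R(13,6) <= C(13+6-2, 13-1) = C(17, 12)
C(17, 12) = 17! / (12! * 5!)
= 6188

6188


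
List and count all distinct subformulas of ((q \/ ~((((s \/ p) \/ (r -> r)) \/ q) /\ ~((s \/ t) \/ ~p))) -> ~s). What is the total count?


Formula: ((q \/ ~((((s \/ p) \/ (r -> r)) \/ q) /\ ~((s \/ t) \/ ~p))) -> ~s)
Subformulas found:
  1. r
  2. q
  3. s
  4. t
  5. p
  6. ~p
  7. ~s
  8. (s \/ p)
  9. (r -> r)
  10. (s \/ t)
  11. ((s \/ t) \/ ~p)
  12. ~((s \/ t) \/ ~p)
  13. ((s \/ p) \/ (r -> r))
  14. (((s \/ p) \/ (r -> r)) \/ q)
  15. ((((s \/ p) \/ (r -> r)) \/ q) /\ ~((s \/ t) \/ ~p))
  16. ~((((s \/ p) \/ (r -> r)) \/ q) /\ ~((s \/ t) \/ ~p))
  17. (q \/ ~((((s \/ p) \/ (r -> r)) \/ q) /\ ~((s \/ t) \/ ~p)))
  18. ((q \/ ~((((s \/ p) \/ (r -> r)) \/ q) /\ ~((s \/ t) \/ ~p))) -> ~s)
Total distinct subformulas = 18

18


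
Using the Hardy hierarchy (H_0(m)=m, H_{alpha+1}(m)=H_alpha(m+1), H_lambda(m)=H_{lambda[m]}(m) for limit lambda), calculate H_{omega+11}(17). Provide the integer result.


H_{omega+11}(17):
Unwind the 11 successor steps: H_{omega+11}(17) = H_omega(17+11) = H_omega(28).
H_omega(m) = H_m(m) = m + m = 2m.
Result = 2 * 28 = 56

56


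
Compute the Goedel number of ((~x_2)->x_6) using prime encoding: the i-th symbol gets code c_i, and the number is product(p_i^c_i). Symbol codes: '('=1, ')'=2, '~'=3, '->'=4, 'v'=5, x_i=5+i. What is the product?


Formula: ((~x_2)->x_6)
Symbol codes: [1, 1, 3, 7, 2, 4, 11, 2]
Primes: [2, 3, 5, 7, 11, 13, 17, 19]
p_1^1 = 2^1 = 2
p_2^1 = 3^1 = 3
p_3^3 = 5^3 = 125
p_4^7 = 7^7 = 823543
p_5^2 = 11^2 = 121
p_6^4 = 13^4 = 28561
p_7^11 = 17^11 = 34271896307633
p_8^2 = 19^2 = 361
Product = 26408981971729213872510854609250

26408981971729213872510854609250


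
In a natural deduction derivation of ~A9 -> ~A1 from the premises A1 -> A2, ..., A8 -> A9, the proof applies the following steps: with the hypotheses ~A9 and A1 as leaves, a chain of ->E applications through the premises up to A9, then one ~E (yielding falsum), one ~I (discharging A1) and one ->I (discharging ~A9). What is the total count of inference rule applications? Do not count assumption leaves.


From hypothesis A1, 8 ->E steps along the 8 premises yield A9.
~E with hypothesis ~A9 gives falsum (1 node); ~I discharging A1 gives ~A1 (1 node); ->I discharging ~A9 gives the goal (1 node).
Total = 8 + 3 = 11 inference nodes.

11


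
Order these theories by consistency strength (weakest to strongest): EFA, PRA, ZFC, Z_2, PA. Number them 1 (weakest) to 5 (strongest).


Ordering by consistency strength:
1. EFA
2. PRA
3. PA
4. Z_2
5. ZFC


EFA=1, PRA=2, ZFC=5, Z_2=4, PA=3


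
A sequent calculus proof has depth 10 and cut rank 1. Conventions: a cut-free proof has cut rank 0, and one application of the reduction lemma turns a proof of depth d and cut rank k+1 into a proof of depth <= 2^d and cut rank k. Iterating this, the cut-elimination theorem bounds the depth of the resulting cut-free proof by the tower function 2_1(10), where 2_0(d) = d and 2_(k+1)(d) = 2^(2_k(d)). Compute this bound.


Each rank reduction sends depth d to at most 2^d; cut rank r needs r reductions.
2_0(10) = 10
2_1(10) = 2^10 = 1024
Cut-free depth bound = 1024

1024


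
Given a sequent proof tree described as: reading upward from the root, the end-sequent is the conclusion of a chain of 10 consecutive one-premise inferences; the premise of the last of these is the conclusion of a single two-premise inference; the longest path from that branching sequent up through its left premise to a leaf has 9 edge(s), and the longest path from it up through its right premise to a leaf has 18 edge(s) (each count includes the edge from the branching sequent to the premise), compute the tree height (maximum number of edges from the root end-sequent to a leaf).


Longest path through the left premise: 9 edges (measured from the branching sequent)
Longest path through the right premise: 18 edges
Height of the subtree rooted at the branching sequent: max(9, 18) = 18
The branching sequent sits 10 edges above the root (the chain of one-premise inferences), so height = 18 + 10 = 28

28


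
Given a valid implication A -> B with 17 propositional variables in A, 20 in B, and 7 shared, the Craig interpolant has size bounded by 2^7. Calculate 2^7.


Shared atoms = 7
Craig interpolant size bound = 2^7
= 128

128


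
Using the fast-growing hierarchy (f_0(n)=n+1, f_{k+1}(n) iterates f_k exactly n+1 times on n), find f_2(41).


f_2(41) = f_1^42(41)
f_1(m) = 2m + 1.
Iterating: f_1^k(n) = 2^k*(n+1) - 1.
f_2(41) = 2^42*(41+1) - 1 = 4398046511104*42 - 1 = 184717953466367

184717953466367


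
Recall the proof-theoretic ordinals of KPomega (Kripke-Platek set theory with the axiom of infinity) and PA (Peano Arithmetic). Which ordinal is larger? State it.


Proof-theoretic ordinal of KPomega (Kripke-Platek set theory with the axiom of infinity): psi_0(epsilon_{Omega+1})
Proof-theoretic ordinal of PA (Peano Arithmetic): epsilon_0
Comparing: epsilon_0 < psi_0(epsilon_{Omega+1}).
The larger ordinal is psi_0(epsilon_{Omega+1}) (from KPomega (Kripke-Platek set theory with the axiom of infinity)).

psi_0(epsilon_{Omega+1})


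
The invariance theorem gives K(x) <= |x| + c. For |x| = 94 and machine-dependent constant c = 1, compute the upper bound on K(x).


K(x) <= |x| + c = 94 + 1 = 95

95


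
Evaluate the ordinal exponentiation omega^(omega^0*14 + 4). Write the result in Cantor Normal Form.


omega^(omega^0*14 + 4):
omega^0 = 1, so the exponent is 14 + 4 = 18 (finite ordinal addition).
Result = omega^18, already a single CNF term.

omega^18


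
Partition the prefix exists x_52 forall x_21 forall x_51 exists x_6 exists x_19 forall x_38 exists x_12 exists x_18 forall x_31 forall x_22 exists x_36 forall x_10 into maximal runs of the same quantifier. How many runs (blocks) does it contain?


Alternations = 7.
Blocks = alternations + 1 = 8

8


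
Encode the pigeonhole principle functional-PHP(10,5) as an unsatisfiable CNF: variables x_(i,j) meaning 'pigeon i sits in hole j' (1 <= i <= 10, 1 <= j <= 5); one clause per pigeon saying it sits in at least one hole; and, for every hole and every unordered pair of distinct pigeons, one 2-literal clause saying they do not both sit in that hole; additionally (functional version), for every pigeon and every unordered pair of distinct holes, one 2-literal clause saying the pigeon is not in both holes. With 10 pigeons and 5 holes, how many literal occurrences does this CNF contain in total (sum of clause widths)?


functional-PHP(10,5): 10 pigeons, 5 holes, 10*5 = 50 variables.
- pigeon clauses: one per pigeon -> 10 clauses of width 5 -> 50 literals
- hole clauses: 5 holes * C(10,2) = 5 * 45 -> 225 clauses of width 2 -> 450 literals
- functional clauses: 10 pigeons * C(5,2) = 10 * 10 -> 100 clauses of width 2 -> 200 literals
Total literal occurrences = 50 + 450 + 200 = 700

700


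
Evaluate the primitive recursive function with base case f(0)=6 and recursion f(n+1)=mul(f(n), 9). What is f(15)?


f(0) = 6
f(1) = mul(f(0), 9) = mul(6, 9) = 54
f(2) = mul(f(1), 9) = mul(54, 9) = 486
f(3) = mul(f(2), 9) = mul(486, 9) = 4374
f(4) = mul(f(3), 9) = mul(4374, 9) = 39366
f(5) = mul(f(4), 9) = mul(39366, 9) = 354294
f(6) = mul(f(5), 9) = mul(354294, 9) = 3188646
f(7) = mul(f(6), 9) = mul(3188646, 9) = 28697814
f(8) = mul(f(7), 9) = mul(28697814, 9) = 258280326
f(9) = mul(f(8), 9) = mul(258280326, 9) = 2324522934
f(10) = mul(f(9), 9) = mul(2324522934, 9) = 20920706406
f(11) = mul(f(10), 9) = mul(20920706406, 9) = 188286357654
f(12) = mul(f(11), 9) = mul(188286357654, 9) = 1694577218886
f(13) = mul(f(12), 9) = mul(1694577218886, 9) = 15251194969974
f(14) = mul(f(13), 9) = mul(15251194969974, 9) = 137260754729766
f(15) = mul(f(14), 9) = mul(137260754729766, 9) = 1235346792567894


1235346792567894


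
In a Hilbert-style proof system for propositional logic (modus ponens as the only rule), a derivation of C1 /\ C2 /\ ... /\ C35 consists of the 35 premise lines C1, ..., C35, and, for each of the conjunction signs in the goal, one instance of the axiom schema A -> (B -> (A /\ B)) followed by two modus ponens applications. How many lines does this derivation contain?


Conjoining 35 premises:
- 35 premise lines
- the goal has 34 conjunction signs; each costs 1 axiom instance + 2 MP = 3 lines: 3 * 34 = 102
Total = 35 + 102 = 137 lines.

137


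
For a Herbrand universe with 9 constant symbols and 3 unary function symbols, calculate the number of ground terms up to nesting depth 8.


Herbrand terms by depth:
Depth 0: 9 constants
Depth 1: 27 new terms (running total: 36)
Depth 2: 81 new terms (running total: 117)
Depth 3: 243 new terms (running total: 360)
Depth 4: 729 new terms (running total: 1089)
Depth 5: 2187 new terms (running total: 3276)
Depth 6: 6561 new terms (running total: 9837)
Depth 7: 19683 new terms (running total: 29520)
Depth 8: 59049 new terms (running total: 88569)
Total distinct ground terms = 88569

88569


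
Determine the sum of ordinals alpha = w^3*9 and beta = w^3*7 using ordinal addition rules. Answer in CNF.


Ordinal addition w^3*9 + w^3*7:
Both terms have the same exponent 3.
w^e*c + w^e*d = w^e*(c+d).
Result = w^3*(9+7) = w^3*16

w^3*16


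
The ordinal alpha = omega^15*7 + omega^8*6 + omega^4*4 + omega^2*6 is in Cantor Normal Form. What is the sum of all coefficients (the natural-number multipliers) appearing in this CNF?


CNF: omega^15*7 + omega^8*6 + omega^4*4 + omega^2*6
Coefficients: 7 + 6 + 4 + 6 = 23

23


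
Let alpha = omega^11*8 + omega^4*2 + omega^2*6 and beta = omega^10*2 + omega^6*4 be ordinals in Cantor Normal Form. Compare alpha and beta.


Compare term by term from highest exponent:
alpha = omega^11*8 + omega^4*2 + omega^2*6
beta = omega^10*2 + omega^6*4
Term 1: alpha has omega^11*8, beta has omega^10*2
Term 2: alpha has omega^4*2, beta has omega^6*4
Term 3: alpha has omega^2*6, beta has omega^0*0
Result: alpha > beta

alpha > beta


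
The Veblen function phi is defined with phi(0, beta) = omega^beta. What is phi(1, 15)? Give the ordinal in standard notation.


phi(1, 15):
phi(1, beta) = epsilon_beta (the beta-th epsilon number).
phi(1, 15) = epsilon_15

epsilon_15


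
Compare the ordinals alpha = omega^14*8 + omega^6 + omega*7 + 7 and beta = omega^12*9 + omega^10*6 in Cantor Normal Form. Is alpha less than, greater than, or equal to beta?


Compare term by term from highest exponent:
alpha = omega^14*8 + omega^6 + omega*7 + 7
beta = omega^12*9 + omega^10*6
Term 1: alpha has omega^14*8, beta has omega^12*9
Term 2: alpha has omega^6*1, beta has omega^10*6
Term 3: alpha has omega^1*7, beta has omega^0*0
Term 4: alpha has omega^0*7, beta has omega^0*0
Result: alpha > beta

alpha > beta


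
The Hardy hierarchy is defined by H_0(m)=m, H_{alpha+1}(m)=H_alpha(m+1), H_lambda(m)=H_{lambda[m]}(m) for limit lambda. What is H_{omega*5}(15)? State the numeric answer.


H_{omega*5}(15):
For the Hardy hierarchy, H_{omega*k}(n) = 2^k * n.
2^5 = 32.
32 * 15 = 480

480


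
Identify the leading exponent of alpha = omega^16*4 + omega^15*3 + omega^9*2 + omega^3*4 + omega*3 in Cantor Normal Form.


CNF: omega^16*4 + omega^15*3 + omega^9*2 + omega^3*4 + omega*3
The leading term is omega^16*4, which has exponent 16.

16


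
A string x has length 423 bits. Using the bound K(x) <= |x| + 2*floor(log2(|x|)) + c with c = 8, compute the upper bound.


floor(log2(423)) = 8
2 * 8 = 16
K(x) <= 423 + 16 + 8 = 447

447


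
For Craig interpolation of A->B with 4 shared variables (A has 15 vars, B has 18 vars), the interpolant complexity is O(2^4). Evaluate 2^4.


Shared atoms = 4
Craig interpolant size bound = 2^4
= 16

16


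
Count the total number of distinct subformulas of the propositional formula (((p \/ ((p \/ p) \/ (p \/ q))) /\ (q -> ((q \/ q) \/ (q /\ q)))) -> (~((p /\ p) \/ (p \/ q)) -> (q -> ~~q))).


Formula: (((p \/ ((p \/ p) \/ (p \/ q))) /\ (q -> ((q \/ q) \/ (q /\ q)))) -> (~((p /\ p) \/ (p \/ q)) -> (q -> ~~q)))
Subformulas found:
  1. q
  2. p
  3. ~q
  4. ~~q
  5. (p \/ p)
  6. (q /\ q)
  7. (p \/ q)
  8. (p /\ p)
  9. (q \/ q)
  10. (q -> ~~q)
  11. ((p /\ p) \/ (p \/ q))
  12. ((q \/ q) \/ (q /\ q))
  13. ((p \/ p) \/ (p \/ q))
  14. ~((p /\ p) \/ (p \/ q))
  15. (p \/ ((p \/ p) \/ (p \/ q)))
  16. (q -> ((q \/ q) \/ (q /\ q)))
  17. (~((p /\ p) \/ (p \/ q)) -> (q -> ~~q))
  18. ((p \/ ((p \/ p) \/ (p \/ q))) /\ (q -> ((q \/ q) \/ (q /\ q))))
  19. (((p \/ ((p \/ p) \/ (p \/ q))) /\ (q -> ((q \/ q) \/ (q /\ q)))) -> (~((p /\ p) \/ (p \/ q)) -> (q -> ~~q)))
Total distinct subformulas = 19

19


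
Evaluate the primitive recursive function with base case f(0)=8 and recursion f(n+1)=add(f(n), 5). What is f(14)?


f(0) = 8
f(1) = add(f(0), 5) = add(8, 5) = 13
f(2) = add(f(1), 5) = add(13, 5) = 18
f(3) = add(f(2), 5) = add(18, 5) = 23
f(4) = add(f(3), 5) = add(23, 5) = 28
f(5) = add(f(4), 5) = add(28, 5) = 33
f(6) = add(f(5), 5) = add(33, 5) = 38
f(7) = add(f(6), 5) = add(38, 5) = 43
f(8) = add(f(7), 5) = add(43, 5) = 48
f(9) = add(f(8), 5) = add(48, 5) = 53
f(10) = add(f(9), 5) = add(53, 5) = 58
f(11) = add(f(10), 5) = add(58, 5) = 63
f(12) = add(f(11), 5) = add(63, 5) = 68
f(13) = add(f(12), 5) = add(68, 5) = 73
f(14) = add(f(13), 5) = add(73, 5) = 78


78


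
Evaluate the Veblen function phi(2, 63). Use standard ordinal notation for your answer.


phi(2, 63):
phi(2, beta) = zeta_beta (the beta-th zeta number, fixed point of epsilon).
phi(2, 63) = zeta_63

zeta_63


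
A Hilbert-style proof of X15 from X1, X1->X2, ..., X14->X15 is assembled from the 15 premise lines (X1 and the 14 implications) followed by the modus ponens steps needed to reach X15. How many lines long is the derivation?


We have 15 premise lines: X1 and 14 implications.
Each implication is detached once by MP, giving 14 MP lines.
15 premise lines + 14 MP lines = 29 total lines.

29


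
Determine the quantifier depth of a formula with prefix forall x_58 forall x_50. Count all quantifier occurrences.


Quantifier prefix has 2 quantifier symbols.
Quantifier depth = 2

2


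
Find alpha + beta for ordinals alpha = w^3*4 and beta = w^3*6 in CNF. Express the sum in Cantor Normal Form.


Ordinal addition w^3*4 + w^3*6:
Both terms have the same exponent 3.
w^e*c + w^e*d = w^e*(c+d).
Result = w^3*(4+6) = w^3*10

w^3*10


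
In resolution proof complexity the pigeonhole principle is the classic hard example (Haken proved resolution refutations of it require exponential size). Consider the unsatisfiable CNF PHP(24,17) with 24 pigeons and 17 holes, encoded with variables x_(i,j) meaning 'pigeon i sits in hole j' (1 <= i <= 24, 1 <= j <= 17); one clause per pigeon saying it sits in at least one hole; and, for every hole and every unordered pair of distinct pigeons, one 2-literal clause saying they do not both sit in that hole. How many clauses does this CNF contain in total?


PHP(24,17): 24 pigeons, 17 holes, 24*17 = 408 variables.
- pigeon clauses: one per pigeon -> 24 clauses
- hole clauses: 17 holes * C(24,2) = 17 * 276 -> 4692 clauses
Total clauses = 24 + 4692 = 4716

4716


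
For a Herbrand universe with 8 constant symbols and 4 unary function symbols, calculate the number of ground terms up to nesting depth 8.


Herbrand terms by depth:
Depth 0: 8 constants
Depth 1: 32 new terms (running total: 40)
Depth 2: 128 new terms (running total: 168)
Depth 3: 512 new terms (running total: 680)
Depth 4: 2048 new terms (running total: 2728)
Depth 5: 8192 new terms (running total: 10920)
Depth 6: 32768 new terms (running total: 43688)
Depth 7: 131072 new terms (running total: 174760)
Depth 8: 524288 new terms (running total: 699048)
Total distinct ground terms = 699048

699048


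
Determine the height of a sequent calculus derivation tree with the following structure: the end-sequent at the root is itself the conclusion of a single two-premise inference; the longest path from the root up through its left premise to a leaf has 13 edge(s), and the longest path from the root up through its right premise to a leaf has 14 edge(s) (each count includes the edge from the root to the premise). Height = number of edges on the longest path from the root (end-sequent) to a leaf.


Longest path through the left premise: 13 edges (measured from the branching sequent)
Longest path through the right premise: 14 edges
Height of the subtree rooted at the branching sequent: max(13, 14) = 14
The branching sequent is the root itself.
Total height = 14

14


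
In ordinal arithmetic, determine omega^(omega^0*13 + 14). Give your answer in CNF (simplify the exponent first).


omega^(omega^0*13 + 14):
omega^0 = 1, so the exponent is 13 + 14 = 27 (finite ordinal addition).
Result = omega^27, already a single CNF term.

omega^27


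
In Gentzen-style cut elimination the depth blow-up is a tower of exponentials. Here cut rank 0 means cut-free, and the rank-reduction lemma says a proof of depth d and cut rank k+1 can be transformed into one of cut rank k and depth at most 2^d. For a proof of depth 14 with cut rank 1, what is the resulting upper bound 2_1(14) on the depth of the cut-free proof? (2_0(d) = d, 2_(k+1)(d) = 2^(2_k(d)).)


Each rank reduction sends depth d to at most 2^d; cut rank r needs r reductions.
2_0(14) = 14
2_1(14) = 2^14 = 16384
Cut-free depth bound = 16384

16384


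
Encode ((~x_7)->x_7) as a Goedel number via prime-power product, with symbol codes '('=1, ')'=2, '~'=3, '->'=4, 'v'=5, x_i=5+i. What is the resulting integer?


Formula: ((~x_7)->x_7)
Symbol codes: [1, 1, 3, 12, 2, 4, 12, 2]
Primes: [2, 3, 5, 7, 11, 13, 17, 19]
p_1^1 = 2^1 = 2
p_2^1 = 3^1 = 3
p_3^3 = 5^3 = 125
p_4^12 = 7^12 = 13841287201
p_5^2 = 11^2 = 121
p_6^4 = 13^4 = 28561
p_7^12 = 17^12 = 582622237229761
p_8^2 = 19^2 = 361
Product = 7545547919980499258439928868100300750

7545547919980499258439928868100300750


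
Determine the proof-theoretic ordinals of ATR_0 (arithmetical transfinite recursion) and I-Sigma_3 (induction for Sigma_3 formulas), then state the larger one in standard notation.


Proof-theoretic ordinal of ATR_0 (arithmetical transfinite recursion): Gamma_0
Proof-theoretic ordinal of I-Sigma_3 (induction for Sigma_3 formulas): omega^(omega^(omega^omega))
Comparing: omega^(omega^(omega^omega)) < Gamma_0.
The larger ordinal is Gamma_0 (from ATR_0 (arithmetical transfinite recursion)).

Gamma_0


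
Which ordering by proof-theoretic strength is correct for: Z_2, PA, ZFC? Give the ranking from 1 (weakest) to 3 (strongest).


Ordering by consistency strength:
1. PA
2. Z_2
3. ZFC


Z_2=2, PA=1, ZFC=3


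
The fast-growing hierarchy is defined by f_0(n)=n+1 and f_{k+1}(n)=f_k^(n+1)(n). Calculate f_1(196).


f_1(196) = f_0^197(196)
f_0 adds 1 each time, applied 197 times.
f_1(196) = 196 + 197 = 393

393


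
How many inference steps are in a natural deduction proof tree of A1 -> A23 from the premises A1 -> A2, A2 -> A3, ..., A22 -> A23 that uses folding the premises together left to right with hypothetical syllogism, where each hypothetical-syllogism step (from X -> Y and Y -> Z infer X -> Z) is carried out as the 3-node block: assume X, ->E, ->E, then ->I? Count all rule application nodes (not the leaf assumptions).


There are 22 premises in the chain. The first HS step combines premises 1 and 2; each further premise needs one more HS step.
So 22 premises require 22 - 1 = 21 hypothetical-syllogism steps.
Each HS step uses 3 inference nodes (->E, ->E, ->I).
21 * 3 = 63 total inference nodes.

63


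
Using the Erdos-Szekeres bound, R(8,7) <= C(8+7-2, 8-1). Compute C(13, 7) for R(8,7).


R(8,7) <= C(8+7-2, 8-1) = C(13, 7)
C(13, 7) = 13! / (7! * 6!)
= 1716

1716


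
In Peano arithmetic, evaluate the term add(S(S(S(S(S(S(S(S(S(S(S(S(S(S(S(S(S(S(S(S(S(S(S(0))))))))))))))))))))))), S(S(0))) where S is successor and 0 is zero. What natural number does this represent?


add(S^23(0), S^2(0)):
S^23(0) = 23
S^2(0) = 2
23 + 2 = 25

25


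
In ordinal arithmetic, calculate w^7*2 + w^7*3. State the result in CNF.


Ordinal addition w^7*2 + w^7*3:
Both terms have the same exponent 7.
w^e*c + w^e*d = w^e*(c+d).
Result = w^7*(2+3) = w^7*5

w^7*5


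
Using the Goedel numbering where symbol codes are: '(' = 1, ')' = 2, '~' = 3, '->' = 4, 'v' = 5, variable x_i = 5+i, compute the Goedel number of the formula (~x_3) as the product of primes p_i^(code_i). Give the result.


Formula: (~x_3)
Symbol codes: [1, 3, 8, 2]
Primes: [2, 3, 5, 7]
p_1^1 = 2^1 = 2
p_2^3 = 3^3 = 27
p_3^8 = 5^8 = 390625
p_4^2 = 7^2 = 49
Product = 1033593750

1033593750


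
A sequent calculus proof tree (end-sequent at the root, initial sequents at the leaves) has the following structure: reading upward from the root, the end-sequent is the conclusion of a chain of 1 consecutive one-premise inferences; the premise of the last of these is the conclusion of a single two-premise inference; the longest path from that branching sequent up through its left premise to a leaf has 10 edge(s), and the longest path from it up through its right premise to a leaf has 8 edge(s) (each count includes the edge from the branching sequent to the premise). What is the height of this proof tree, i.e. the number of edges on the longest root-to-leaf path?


Longest path through the left premise: 10 edges (measured from the branching sequent)
Longest path through the right premise: 8 edges
Height of the subtree rooted at the branching sequent: max(10, 8) = 10
The branching sequent sits 1 edges above the root (the chain of one-premise inferences), so height = 10 + 1 = 11

11


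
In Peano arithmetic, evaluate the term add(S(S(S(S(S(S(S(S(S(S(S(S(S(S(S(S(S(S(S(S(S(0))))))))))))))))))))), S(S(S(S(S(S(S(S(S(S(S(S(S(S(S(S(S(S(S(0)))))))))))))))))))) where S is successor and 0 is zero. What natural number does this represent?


add(S^21(0), S^19(0)):
S^21(0) = 21
S^19(0) = 19
21 + 19 = 40

40


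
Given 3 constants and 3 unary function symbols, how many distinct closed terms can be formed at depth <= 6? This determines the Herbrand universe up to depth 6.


Herbrand terms by depth:
Depth 0: 3 constants
Depth 1: 9 new terms (running total: 12)
Depth 2: 27 new terms (running total: 39)
Depth 3: 81 new terms (running total: 120)
Depth 4: 243 new terms (running total: 363)
Depth 5: 729 new terms (running total: 1092)
Depth 6: 2187 new terms (running total: 3279)
Total distinct ground terms = 3279

3279


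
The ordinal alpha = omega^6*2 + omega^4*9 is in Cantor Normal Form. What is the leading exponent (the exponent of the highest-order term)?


CNF: omega^6*2 + omega^4*9
The leading term is omega^6*2, which has exponent 6.

6


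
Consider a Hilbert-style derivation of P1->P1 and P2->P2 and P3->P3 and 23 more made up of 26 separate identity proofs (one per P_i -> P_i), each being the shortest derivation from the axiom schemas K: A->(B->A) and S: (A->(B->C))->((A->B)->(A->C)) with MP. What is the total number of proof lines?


The shortest proof of A->A from K and S in the Hilbert calculus has exactly 5 lines:
(1) K instance A->((A->A)->A), (2) S instance, (3) MP on 1,2, (4) K instance A->(A->A), (5) MP on 3,4.
For 26 independent identities: 26 * 5 = 130 lines total.

130


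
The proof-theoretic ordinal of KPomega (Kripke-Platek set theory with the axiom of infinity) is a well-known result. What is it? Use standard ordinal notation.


The proof-theoretic ordinal of KPomega (Kripke-Platek set theory with the axiom of infinity) is a standard result in ordinal analysis.
This ordinal is the supremum of order types of primitive recursive well-orderings
that the theory can prove to be well-ordered.
For KPomega (Kripke-Platek set theory with the axiom of infinity), the proof-theoretic ordinal is psi_0(epsilon_{Omega+1}).

psi_0(epsilon_{Omega+1})


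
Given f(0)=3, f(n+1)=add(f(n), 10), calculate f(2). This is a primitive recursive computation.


f(0) = 3
f(1) = add(f(0), 10) = add(3, 10) = 13
f(2) = add(f(1), 10) = add(13, 10) = 23


23


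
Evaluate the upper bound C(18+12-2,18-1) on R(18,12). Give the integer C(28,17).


R(18,12) <= C(18+12-2, 18-1) = C(28, 17)
C(28, 17) = 28! / (17! * 11!)
= 21474180

21474180


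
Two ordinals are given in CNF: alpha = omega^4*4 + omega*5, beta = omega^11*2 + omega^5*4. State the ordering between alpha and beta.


Compare term by term from highest exponent:
alpha = omega^4*4 + omega*5
beta = omega^11*2 + omega^5*4
Term 1: alpha has omega^4*4, beta has omega^11*2
Term 2: alpha has omega^1*5, beta has omega^5*4
Result: alpha < beta

alpha < beta


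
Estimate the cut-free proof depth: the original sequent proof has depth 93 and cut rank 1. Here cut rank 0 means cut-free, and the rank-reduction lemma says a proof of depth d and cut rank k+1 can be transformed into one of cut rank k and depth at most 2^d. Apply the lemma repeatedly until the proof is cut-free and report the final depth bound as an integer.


Each rank reduction sends depth d to at most 2^d; cut rank r needs r reductions.
2_0(93) = 93
2_1(93) = 2^93 = 9903520314283042199192993792
Cut-free depth bound = 9903520314283042199192993792

9903520314283042199192993792


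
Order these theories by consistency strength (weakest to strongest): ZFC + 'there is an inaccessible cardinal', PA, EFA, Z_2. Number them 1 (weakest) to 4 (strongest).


Ordering by consistency strength:
1. EFA
2. PA
3. Z_2
4. ZFC + 'there is an inaccessible cardinal'


ZFC + 'there is an inaccessible cardinal'=4, PA=2, EFA=1, Z_2=3


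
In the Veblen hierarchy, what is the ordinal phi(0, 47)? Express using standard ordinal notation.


phi(0, 47):
phi(0, beta) = omega^beta by definition.
phi(0, 47) = omega^47

omega^47


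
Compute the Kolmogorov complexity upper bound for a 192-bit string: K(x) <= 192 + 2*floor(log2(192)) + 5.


floor(log2(192)) = 7
2 * 7 = 14
K(x) <= 192 + 14 + 5 = 211

211


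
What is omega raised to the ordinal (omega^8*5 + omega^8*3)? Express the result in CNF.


omega^(omega^8*5 + omega^8*3):
Both terms of the exponent have the same exponent 8, so they merge: omega^8*5 + omega^8*3 = omega^8*(5+3) = omega^8*8.
omega raised to a CNF ordinal is a single CNF term: Result = omega^(omega^8*8)

omega^(omega^8*8)


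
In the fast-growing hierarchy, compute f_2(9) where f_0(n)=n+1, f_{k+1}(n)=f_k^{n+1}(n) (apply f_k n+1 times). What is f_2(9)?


f_2(9) = f_1^10(9)
f_1(m) = 2m + 1.
Iterating: f_1^k(n) = 2^k*(n+1) - 1.
f_2(9) = 2^10*(9+1) - 1 = 1024*10 - 1 = 10239

10239


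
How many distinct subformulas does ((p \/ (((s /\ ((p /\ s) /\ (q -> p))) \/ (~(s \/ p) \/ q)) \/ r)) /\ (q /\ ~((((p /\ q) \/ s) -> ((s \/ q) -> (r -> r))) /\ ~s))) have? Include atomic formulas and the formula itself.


Formula: ((p \/ (((s /\ ((p /\ s) /\ (q -> p))) \/ (~(s \/ p) \/ q)) \/ r)) /\ (q /\ ~((((p /\ q) \/ s) -> ((s \/ q) -> (r -> r))) /\ ~s)))
Subformulas found:
  1. r
  2. q
  3. s
  4. p
  5. ~s
  6. (p /\ s)
  7. (p /\ q)
  8. (s \/ p)
  9. (q -> p)
  10. (r -> r)
  11. (s \/ q)
  12. ~(s \/ p)
  13. ((p /\ q) \/ s)
  14. (~(s \/ p) \/ q)
  15. ((s \/ q) -> (r -> r))
  16. ((p /\ s) /\ (q -> p))
  17. (s /\ ((p /\ s) /\ (q -> p)))
  18. (((p /\ q) \/ s) -> ((s \/ q) -> (r -> r)))
  19. ((s /\ ((p /\ s) /\ (q -> p))) \/ (~(s \/ p) \/ q))
  20. ((((p /\ q) \/ s) -> ((s \/ q) -> (r -> r))) /\ ~s)
  21. ~((((p /\ q) \/ s) -> ((s \/ q) -> (r -> r))) /\ ~s)
  22. (((s /\ ((p /\ s) /\ (q -> p))) \/ (~(s \/ p) \/ q)) \/ r)
  23. (q /\ ~((((p /\ q) \/ s) -> ((s \/ q) -> (r -> r))) /\ ~s))
  24. (p \/ (((s /\ ((p /\ s) /\ (q -> p))) \/ (~(s \/ p) \/ q)) \/ r))
  25. ((p \/ (((s /\ ((p /\ s) /\ (q -> p))) \/ (~(s \/ p) \/ q)) \/ r)) /\ (q /\ ~((((p /\ q) \/ s) -> ((s \/ q) -> (r -> r))) /\ ~s)))
Total distinct subformulas = 25

25


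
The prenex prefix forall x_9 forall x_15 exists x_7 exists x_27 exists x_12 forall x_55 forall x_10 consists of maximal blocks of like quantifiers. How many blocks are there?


Alternations = 2.
Blocks = alternations + 1 = 3

3


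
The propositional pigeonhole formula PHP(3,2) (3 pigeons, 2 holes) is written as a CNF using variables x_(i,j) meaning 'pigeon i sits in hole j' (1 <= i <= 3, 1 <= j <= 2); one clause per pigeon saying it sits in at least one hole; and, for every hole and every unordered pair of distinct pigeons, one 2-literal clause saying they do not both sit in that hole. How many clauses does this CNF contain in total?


PHP(3,2): 3 pigeons, 2 holes, 3*2 = 6 variables.
- pigeon clauses: one per pigeon -> 3 clauses
- hole clauses: 2 holes * C(3,2) = 2 * 3 -> 6 clauses
Total clauses = 3 + 6 = 9

9


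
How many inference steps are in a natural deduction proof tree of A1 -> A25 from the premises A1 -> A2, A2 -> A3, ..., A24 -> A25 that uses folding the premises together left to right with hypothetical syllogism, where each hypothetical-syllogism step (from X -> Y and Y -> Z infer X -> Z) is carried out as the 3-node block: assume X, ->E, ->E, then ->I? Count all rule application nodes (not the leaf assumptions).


There are 24 premises in the chain. The first HS step combines premises 1 and 2; each further premise needs one more HS step.
So 24 premises require 24 - 1 = 23 hypothetical-syllogism steps.
Each HS step uses 3 inference nodes (->E, ->E, ->I).
23 * 3 = 69 total inference nodes.

69


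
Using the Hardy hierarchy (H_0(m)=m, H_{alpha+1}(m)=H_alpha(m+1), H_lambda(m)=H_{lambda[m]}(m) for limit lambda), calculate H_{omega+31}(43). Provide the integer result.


H_{omega+31}(43):
Unwind the 31 successor steps: H_{omega+31}(43) = H_omega(43+31) = H_omega(74).
H_omega(m) = H_m(m) = m + m = 2m.
Result = 2 * 74 = 148

148


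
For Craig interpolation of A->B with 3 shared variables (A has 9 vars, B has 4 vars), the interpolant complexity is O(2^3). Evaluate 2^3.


Shared atoms = 3
Craig interpolant size bound = 2^3
= 8

8


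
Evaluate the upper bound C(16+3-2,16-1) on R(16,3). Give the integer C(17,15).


R(16,3) <= C(16+3-2, 16-1) = C(17, 15)
C(17, 15) = 17! / (15! * 2!)
= 136

136


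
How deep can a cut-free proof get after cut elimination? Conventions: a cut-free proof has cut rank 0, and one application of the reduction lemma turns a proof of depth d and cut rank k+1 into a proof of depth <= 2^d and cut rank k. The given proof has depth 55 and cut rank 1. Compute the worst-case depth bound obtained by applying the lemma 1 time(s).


Each rank reduction sends depth d to at most 2^d; cut rank r needs r reductions.
2_0(55) = 55
2_1(55) = 2^55 = 36028797018963968
Cut-free depth bound = 36028797018963968

36028797018963968


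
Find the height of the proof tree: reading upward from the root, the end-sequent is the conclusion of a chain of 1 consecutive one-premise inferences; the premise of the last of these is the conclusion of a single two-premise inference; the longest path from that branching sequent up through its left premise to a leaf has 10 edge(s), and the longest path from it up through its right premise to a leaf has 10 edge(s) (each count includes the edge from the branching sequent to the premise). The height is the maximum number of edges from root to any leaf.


Longest path through the left premise: 10 edges (measured from the branching sequent)
Longest path through the right premise: 10 edges
Height of the subtree rooted at the branching sequent: max(10, 10) = 10
The branching sequent sits 1 edges above the root (the chain of one-premise inferences), so height = 10 + 1 = 11

11


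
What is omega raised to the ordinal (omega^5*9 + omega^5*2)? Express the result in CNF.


omega^(omega^5*9 + omega^5*2):
Both terms of the exponent have the same exponent 5, so they merge: omega^5*9 + omega^5*2 = omega^5*(9+2) = omega^5*11.
omega raised to a CNF ordinal is a single CNF term: Result = omega^(omega^5*11)

omega^(omega^5*11)


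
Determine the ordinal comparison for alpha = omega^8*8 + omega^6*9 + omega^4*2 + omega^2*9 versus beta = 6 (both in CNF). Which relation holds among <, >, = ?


Compare term by term from highest exponent:
alpha = omega^8*8 + omega^6*9 + omega^4*2 + omega^2*9
beta = 6
Term 1: alpha has omega^8*8, beta has omega^0*6
Term 2: alpha has omega^6*9, beta has omega^0*0
Term 3: alpha has omega^4*2, beta has omega^0*0
Term 4: alpha has omega^2*9, beta has omega^0*0
Result: alpha > beta

alpha > beta


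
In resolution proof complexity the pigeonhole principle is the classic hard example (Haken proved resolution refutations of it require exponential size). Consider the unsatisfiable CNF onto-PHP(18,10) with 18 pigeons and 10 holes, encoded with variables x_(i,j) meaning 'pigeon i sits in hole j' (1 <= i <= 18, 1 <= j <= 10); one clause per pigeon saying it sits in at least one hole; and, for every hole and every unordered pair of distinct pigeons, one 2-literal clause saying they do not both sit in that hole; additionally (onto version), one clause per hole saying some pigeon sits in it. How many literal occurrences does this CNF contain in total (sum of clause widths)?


onto-PHP(18,10): 18 pigeons, 10 holes, 18*10 = 180 variables.
- pigeon clauses: one per pigeon -> 18 clauses of width 10 -> 180 literals
- hole clauses: 10 holes * C(18,2) = 10 * 153 -> 1530 clauses of width 2 -> 3060 literals
- onto clauses: one per hole -> 10 clauses of width 18 -> 180 literals
Total literal occurrences = 180 + 3060 + 180 = 3420

3420


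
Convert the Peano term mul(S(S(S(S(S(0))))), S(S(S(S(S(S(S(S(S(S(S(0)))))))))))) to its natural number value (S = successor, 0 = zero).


mul(S^5(0), S^11(0)):
S^5(0) = 5
S^11(0) = 11
5 * 11 = 55

55


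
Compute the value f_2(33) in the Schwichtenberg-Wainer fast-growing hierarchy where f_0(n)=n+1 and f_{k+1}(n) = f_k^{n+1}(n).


f_2(33) = f_1^34(33)
f_1(m) = 2m + 1.
Iterating: f_1^k(n) = 2^k*(n+1) - 1.
f_2(33) = 2^34*(33+1) - 1 = 17179869184*34 - 1 = 584115552255

584115552255


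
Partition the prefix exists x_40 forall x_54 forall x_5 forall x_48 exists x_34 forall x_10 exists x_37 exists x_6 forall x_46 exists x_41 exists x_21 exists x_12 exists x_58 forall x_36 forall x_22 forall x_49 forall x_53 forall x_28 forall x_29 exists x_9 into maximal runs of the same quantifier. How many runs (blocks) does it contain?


Alternations = 8.
Blocks = alternations + 1 = 9

9


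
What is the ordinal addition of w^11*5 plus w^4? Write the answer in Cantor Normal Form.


Ordinal addition w^11*5 + w^4:
Leading exponent of alpha (11) > leading exponent of beta (4).
Since alpha's term has higher exponent than beta's leading term,
the sum is simply alpha followed by beta.
Result = w^11*5 + w^4

w^11*5 + w^4


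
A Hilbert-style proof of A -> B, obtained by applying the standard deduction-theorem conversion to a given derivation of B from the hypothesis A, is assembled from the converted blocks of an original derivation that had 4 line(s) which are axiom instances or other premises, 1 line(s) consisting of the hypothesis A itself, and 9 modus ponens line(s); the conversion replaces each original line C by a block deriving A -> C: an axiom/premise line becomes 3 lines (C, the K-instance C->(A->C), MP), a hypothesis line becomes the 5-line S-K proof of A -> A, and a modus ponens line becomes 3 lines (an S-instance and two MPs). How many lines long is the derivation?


Deduction-theorem conversion, block by block:
- 4 axiom/premise lines -> 3 lines each = 12
- 1 hypothesis lines -> 5 lines each (identity proof A->A) = 5
- 9 MP lines -> 3 lines each (S-instance, MP, MP) = 27
Total = 12 + 5 + 27 = 44 lines.

44


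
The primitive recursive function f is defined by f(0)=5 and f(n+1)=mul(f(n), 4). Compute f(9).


f(0) = 5
f(1) = mul(f(0), 4) = mul(5, 4) = 20
f(2) = mul(f(1), 4) = mul(20, 4) = 80
f(3) = mul(f(2), 4) = mul(80, 4) = 320
f(4) = mul(f(3), 4) = mul(320, 4) = 1280
f(5) = mul(f(4), 4) = mul(1280, 4) = 5120
f(6) = mul(f(5), 4) = mul(5120, 4) = 20480
f(7) = mul(f(6), 4) = mul(20480, 4) = 81920
f(8) = mul(f(7), 4) = mul(81920, 4) = 327680
f(9) = mul(f(8), 4) = mul(327680, 4) = 1310720


1310720


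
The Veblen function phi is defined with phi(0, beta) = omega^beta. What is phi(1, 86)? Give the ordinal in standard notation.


phi(1, 86):
phi(1, beta) = epsilon_beta (the beta-th epsilon number).
phi(1, 86) = epsilon_86

epsilon_86


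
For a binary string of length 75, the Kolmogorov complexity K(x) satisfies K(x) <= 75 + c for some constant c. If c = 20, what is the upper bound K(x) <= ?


K(x) <= |x| + c = 75 + 20 = 95

95
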